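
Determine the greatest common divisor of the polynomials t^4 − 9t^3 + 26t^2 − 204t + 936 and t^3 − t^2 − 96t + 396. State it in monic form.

t^2 − 12t + 36

Apply the Euclidean algorithm:
  t^4 − 9t^3 + 26t^2 − 204t + 936 = (t − 8)(t^3 − t^2 − 96t + 396) + (114t^2 − 1368t + 4104)
  t^3 − t^2 − 96t + 396 = ((1/114)t + 11/114)(114t^2 − 1368t + 4104) + (0)
Last nonzero remainder: 114t^2 − 1368t + 4104. Dividing through by 114 gives the monic gcd t^2 − 12t + 36.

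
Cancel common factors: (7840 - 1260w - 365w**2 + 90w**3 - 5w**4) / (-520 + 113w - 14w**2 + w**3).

(-980 + 35w + 50w**2 - 5w**3)/(65 - 6w + w**2)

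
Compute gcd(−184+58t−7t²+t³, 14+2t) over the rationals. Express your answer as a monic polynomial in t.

1

By polynomial division,
  t³−7t²+58t−184 = ((1/2)t²−7t+78)(2t+14) + (−1276)
  2t+14 = (−(1/638)t−7/638)(−1276) + (0)
The last nonzero remainder is the constant −1276, so the polynomials are coprime and gcd = 1.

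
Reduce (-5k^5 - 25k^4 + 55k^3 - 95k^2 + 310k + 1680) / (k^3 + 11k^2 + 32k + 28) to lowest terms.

By polynomial division,
  -5k^5 - 25k^4 + 55k^3 - 95k^2 + 310k + 1680 = (-5k^2 + 30k - 115)(k^3 + 11k^2 + 32k + 28) + (350k^2 + 3150k + 4900)
  k^3 + 11k^2 + 32k + 28 = ((1/350)k + 1/175)(350k^2 + 3150k + 4900) + (0)
Last nonzero remainder: 350k^2 + 3150k + 4900. Dividing through by 350 gives the monic gcd k^2 + 9k + 14.
Cancel k^2 + 9k + 14 from numerator and denominator to get the reduced form.

(-5k^3 + 20k^2 - 55k + 120)/(k + 2)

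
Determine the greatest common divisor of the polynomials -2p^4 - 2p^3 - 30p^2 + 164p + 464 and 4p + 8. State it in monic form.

p + 2

Repeated division with remainder:
  -2p^4 - 2p^3 - 30p^2 + 164p + 464 = (-(1/2)p^3 + (1/2)p^2 - (17/2)p + 58)(4p + 8) + (0)
Last nonzero remainder: 4p + 8. Dividing through by 4 gives the monic gcd p + 2.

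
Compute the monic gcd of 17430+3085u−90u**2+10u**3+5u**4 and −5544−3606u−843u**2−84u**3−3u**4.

By polynomial division,
  5u**4+10u**3−90u**2+3085u+17430 = (−5/3)(−3u**4−84u**3−843u**2−3606u−5544) + (−130u**3−1495u**2−2925u+8190)
  −3u**4−84u**3−843u**2−3606u−5544 = ((3/130)u+99/260)(−130u**3−1495u**2−2925u+8190) + (−(825/4)u**2−(10725/4)u−17325/2)
  −130u**3−1495u**2−2925u+8190 = ((104/165)u−52/55)(−(825/4)u**2−(10725/4)u−17325/2) + (0)
Last nonzero remainder: −(825/4)u**2−(10725/4)u−17325/2. Dividing through by −825/4 gives the monic gcd u**2+13u+42.

42+13u+u**2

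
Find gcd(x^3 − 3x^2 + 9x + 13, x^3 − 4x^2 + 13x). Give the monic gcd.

By polynomial division,
  x^3 − 3x^2 + 9x + 13 = (x^3 − 4x^2 + 13x) + (x^2 − 4x + 13)
  x^3 − 4x^2 + 13x = (x)(x^2 − 4x + 13) + (0)
The last nonzero remainder x^2 − 4x + 13 is already monic.

x^2 − 4x + 13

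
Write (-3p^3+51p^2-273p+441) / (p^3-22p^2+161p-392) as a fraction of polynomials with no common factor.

(-3p+9)/(p-8)

Euclidean algorithm in ℚ[p]:
  -3p^3+51p^2-273p+441 = (-3)(p^3-22p^2+161p-392) + (-15p^2+210p-735)
  p^3-22p^2+161p-392 = (-(1/15)p+8/15)(-15p^2+210p-735) + (0)
Last nonzero remainder: -15p^2+210p-735. Dividing through by -15 gives the monic gcd p^2-14p+49.
Cancel p^2-14p+49 from numerator and denominator to get the reduced form.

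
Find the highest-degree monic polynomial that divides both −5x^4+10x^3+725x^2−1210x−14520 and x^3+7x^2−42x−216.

x^2−2x−24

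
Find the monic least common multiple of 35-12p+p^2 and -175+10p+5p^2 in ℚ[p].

245-49p-5p^2+p^3

Apply the Euclidean algorithm:
  p^2-12p+35 = (1/5)(5p^2+10p-175) + (-14p+70)
  5p^2+10p-175 = (-(5/14)p-5/2)(-14p+70) + (0)
Last nonzero remainder: -14p+70. Dividing through by -14 gives the monic gcd p-5.
Then lcm(f, g) = f·g / gcd(f, g); expanding and making the result monic gives the answer.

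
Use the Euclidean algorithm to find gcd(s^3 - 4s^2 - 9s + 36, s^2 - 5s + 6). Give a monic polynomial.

By polynomial division,
  s^3 - 4s^2 - 9s + 36 = (s + 1)(s^2 - 5s + 6) + (-10s + 30)
  s^2 - 5s + 6 = (-(1/10)s + 1/5)(-10s + 30) + (0)
Last nonzero remainder: -10s + 30. Dividing through by -10 gives the monic gcd s - 3.

s - 3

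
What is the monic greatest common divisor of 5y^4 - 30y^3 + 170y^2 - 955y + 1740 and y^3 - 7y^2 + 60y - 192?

y - 4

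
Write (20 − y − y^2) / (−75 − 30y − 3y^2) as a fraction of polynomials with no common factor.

(−4 + y)/(15 + 3y)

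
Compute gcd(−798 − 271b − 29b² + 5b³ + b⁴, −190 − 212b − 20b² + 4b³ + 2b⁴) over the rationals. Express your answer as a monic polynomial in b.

19 + 6b + b²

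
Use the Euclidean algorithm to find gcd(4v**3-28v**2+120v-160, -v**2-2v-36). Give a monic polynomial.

1

By polynomial division,
  4v**3-28v**2+120v-160 = (-4v+36)(-v**2-2v-36) + (48v+1136)
  -v**2-2v-36 = (-(1/48)v+65/144)(48v+1136) + (-4939/9)
  48v+1136 = (-(432/4939)v-10224/4939)(-4939/9) + (0)
The last nonzero remainder is the constant -4939/9, so the polynomials are coprime and gcd = 1.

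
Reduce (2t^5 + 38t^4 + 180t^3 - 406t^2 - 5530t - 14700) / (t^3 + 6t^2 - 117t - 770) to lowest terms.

Euclidean algorithm in ℚ[t]:
  2t^5 + 38t^4 + 180t^3 - 406t^2 - 5530t - 14700 = (2t^2 + 26t + 258)(t^3 + 6t^2 - 117t - 770) + (2628t^2 + 44676t + 183960)
  t^3 + 6t^2 - 117t - 770 = ((1/2628)t - 11/2628)(2628t^2 + 44676t + 183960) + (0)
Last nonzero remainder: 2628t^2 + 44676t + 183960. Dividing through by 2628 gives the monic gcd t^2 + 17t + 70.
Cancel t^2 + 17t + 70 from numerator and denominator to get the reduced form.

(2t^3 + 4t^2 - 28t - 210)/(t - 11)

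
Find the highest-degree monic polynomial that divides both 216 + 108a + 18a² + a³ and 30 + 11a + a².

6 + a

By polynomial division,
  a³ + 18a² + 108a + 216 = (a + 7)(a² + 11a + 30) + (a + 6)
  a² + 11a + 30 = (a + 5)(a + 6) + (0)
The last nonzero remainder a + 6 is already monic.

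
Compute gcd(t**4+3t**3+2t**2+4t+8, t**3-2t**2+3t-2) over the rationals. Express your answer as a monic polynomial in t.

By polynomial division,
  t**4+3t**3+2t**2+4t+8 = (t+5)(t**3-2t**2+3t-2) + (9t**2-9t+18)
  t**3-2t**2+3t-2 = ((1/9)t-1/9)(9t**2-9t+18) + (0)
Last nonzero remainder: 9t**2-9t+18. Dividing through by 9 gives the monic gcd t**2-t+2.

t**2-t+2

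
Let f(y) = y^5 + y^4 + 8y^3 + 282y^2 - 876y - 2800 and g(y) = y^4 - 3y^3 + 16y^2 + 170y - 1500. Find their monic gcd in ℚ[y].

y^2 - 4y + 50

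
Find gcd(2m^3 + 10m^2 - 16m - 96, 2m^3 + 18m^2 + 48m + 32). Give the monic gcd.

m^2 + 8m + 16

By polynomial division,
  2m^3 + 10m^2 - 16m - 96 = (2m^3 + 18m^2 + 48m + 32) + (-8m^2 - 64m - 128)
  2m^3 + 18m^2 + 48m + 32 = (-(1/4)m - 1/4)(-8m^2 - 64m - 128) + (0)
Last nonzero remainder: -8m^2 - 64m - 128. Dividing through by -8 gives the monic gcd m^2 + 8m + 16.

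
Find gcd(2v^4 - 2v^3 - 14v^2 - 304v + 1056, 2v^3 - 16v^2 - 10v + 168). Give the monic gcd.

v - 4

Apply the Euclidean algorithm:
  2v^4 - 2v^3 - 14v^2 - 304v + 1056 = (v + 7)(2v^3 - 16v^2 - 10v + 168) + (108v^2 - 402v - 120)
  2v^3 - 16v^2 - 10v + 168 = ((1/54)v - 77/972)(108v^2 - 402v - 120) + (-(6419/162)v + 12838/81)
  108v^2 - 402v - 120 = (-(17496/6419)v - 4860/6419)(-(6419/162)v + 12838/81) + (0)
Last nonzero remainder: -(6419/162)v + 12838/81. Dividing through by -6419/162 gives the monic gcd v - 4.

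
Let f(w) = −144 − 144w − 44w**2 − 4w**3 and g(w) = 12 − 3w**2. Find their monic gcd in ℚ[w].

Euclidean algorithm in ℚ[w]:
  −4w**3 − 44w**2 − 144w − 144 = ((4/3)w + 44/3)(−3w**2 + 12) + (−160w − 320)
  −3w**2 + 12 = ((3/160)w − 3/80)(−160w − 320) + (0)
Last nonzero remainder: −160w − 320. Dividing through by −160 gives the monic gcd w + 2.

2 + w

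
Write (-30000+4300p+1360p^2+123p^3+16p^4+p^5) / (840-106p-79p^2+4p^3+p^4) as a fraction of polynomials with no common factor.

Euclidean algorithm in ℚ[p]:
  p^5+16p^4+123p^3+1360p^2+4300p-30000 = (p+12)(p^4+4p^3-79p^2-106p+840) + (154p^3+2414p^2+4732p-40080)
  p^4+4p^3-79p^2-106p+840 = ((1/154)p-899/11858)(154p^3+2414p^2+4732p-40080) + ((434520/5929)p^2+(434520/847)p-13035600/5929)
  154p^3+2414p^2+4732p-40080 = ((456533/217260)p+990143/54315)((434520/5929)p^2+(434520/847)p-13035600/5929) + (0)
Last nonzero remainder: (434520/5929)p^2+(434520/847)p-13035600/5929. Dividing through by 434520/5929 gives the monic gcd p^2+7p-30.
Cancel p^2+7p-30 from numerator and denominator to get the reduced form.

(1000+90p+9p^2+p^3)/(-28-3p+p^2)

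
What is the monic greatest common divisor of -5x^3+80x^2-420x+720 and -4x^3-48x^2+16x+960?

x-4

By polynomial division,
  -5x^3+80x^2-420x+720 = (5/4)(-4x^3-48x^2+16x+960) + (140x^2-440x-480)
  -4x^3-48x^2+16x+960 = (-(1/35)x-106/245)(140x^2-440x-480) + (-(9216/49)x+36864/49)
  140x^2-440x-480 = (-(1715/2304)x-245/384)(-(9216/49)x+36864/49) + (0)
Last nonzero remainder: -(9216/49)x+36864/49. Dividing through by -9216/49 gives the monic gcd x-4.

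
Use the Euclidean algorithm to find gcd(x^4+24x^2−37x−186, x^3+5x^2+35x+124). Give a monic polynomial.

Euclidean algorithm in ℚ[x]:
  x^4+24x^2−37x−186 = (x−5)(x^3+5x^2+35x+124) + (14x^2+14x+434)
  x^3+5x^2+35x+124 = ((1/14)x+2/7)(14x^2+14x+434) + (0)
Last nonzero remainder: 14x^2+14x+434. Dividing through by 14 gives the monic gcd x^2+x+31.

x^2+x+31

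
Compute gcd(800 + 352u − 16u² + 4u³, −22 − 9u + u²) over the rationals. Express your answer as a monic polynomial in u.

2 + u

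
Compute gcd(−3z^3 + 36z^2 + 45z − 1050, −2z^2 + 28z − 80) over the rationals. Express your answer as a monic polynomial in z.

z − 10

Apply the Euclidean algorithm:
  −3z^3 + 36z^2 + 45z − 1050 = ((3/2)z + 3)(−2z^2 + 28z − 80) + (81z − 810)
  −2z^2 + 28z − 80 = (−(2/81)z + 8/81)(81z − 810) + (0)
Last nonzero remainder: 81z − 810. Dividing through by 81 gives the monic gcd z − 10.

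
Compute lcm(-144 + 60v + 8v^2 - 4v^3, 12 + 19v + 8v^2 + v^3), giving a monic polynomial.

108 + 99v - 30v^2 - 20v^3 + 2v^4 + v^5

Apply the Euclidean algorithm:
  -4v^3 + 8v^2 + 60v - 144 = (-4)(v^3 + 8v^2 + 19v + 12) + (40v^2 + 136v - 96)
  v^3 + 8v^2 + 19v + 12 = ((1/40)v + 23/200)(40v^2 + 136v - 96) + ((144/25)v + 576/25)
  40v^2 + 136v - 96 = ((125/18)v - 25/6)((144/25)v + 576/25) + (0)
Last nonzero remainder: (144/25)v + 576/25. Dividing through by 144/25 gives the monic gcd v + 4.
Then lcm(f, g) = f·g / gcd(f, g); expanding and making the result monic gives the answer.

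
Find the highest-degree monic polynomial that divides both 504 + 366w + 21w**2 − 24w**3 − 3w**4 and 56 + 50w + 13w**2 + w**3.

14 + 9w + w**2

Repeated division with remainder:
  −3w**4 − 24w**3 + 21w**2 + 366w + 504 = (−3w + 15)(w**3 + 13w**2 + 50w + 56) + (−24w**2 − 216w − 336)
  w**3 + 13w**2 + 50w + 56 = (−(1/24)w − 1/6)(−24w**2 − 216w − 336) + (0)
Last nonzero remainder: −24w**2 − 216w − 336. Dividing through by −24 gives the monic gcd w**2 + 9w + 14.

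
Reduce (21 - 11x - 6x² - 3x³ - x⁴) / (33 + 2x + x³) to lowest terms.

By polynomial division,
  -x⁴ - 3x³ - 6x² - 11x + 21 = (-x - 3)(x³ + 2x + 33) + (-4x² + 28x + 120)
  x³ + 2x + 33 = (-(1/4)x - 7/4)(-4x² + 28x + 120) + (81x + 243)
  -4x² + 28x + 120 = (-(4/81)x + 40/81)(81x + 243) + (0)
Last nonzero remainder: 81x + 243. Dividing through by 81 gives the monic gcd x + 3.
Cancel x + 3 from numerator and denominator to get the reduced form.

(7 - 6x - x³)/(11 - 3x + x²)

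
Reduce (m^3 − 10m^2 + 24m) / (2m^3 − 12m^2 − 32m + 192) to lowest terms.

(m)/(2m + 8)

Repeated division with remainder:
  m^3 − 10m^2 + 24m = (1/2)(2m^3 − 12m^2 − 32m + 192) + (−4m^2 + 40m − 96)
  2m^3 − 12m^2 − 32m + 192 = (−(1/2)m − 2)(−4m^2 + 40m − 96) + (0)
Last nonzero remainder: −4m^2 + 40m − 96. Dividing through by −4 gives the monic gcd m^2 − 10m + 24.
Cancel m^2 − 10m + 24 from numerator and denominator to get the reduced form.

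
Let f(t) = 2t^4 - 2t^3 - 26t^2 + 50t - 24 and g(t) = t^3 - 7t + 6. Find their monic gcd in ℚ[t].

t - 1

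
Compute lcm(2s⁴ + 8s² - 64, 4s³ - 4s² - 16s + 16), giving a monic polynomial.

Repeated division with remainder:
  2s⁴ + 8s² - 64 = ((1/2)s + 1/2)(4s³ - 4s² - 16s + 16) + (18s² - 72)
  4s³ - 4s² - 16s + 16 = ((2/9)s - 2/9)(18s² - 72) + (0)
Last nonzero remainder: 18s² - 72. Dividing through by 18 gives the monic gcd s² - 4.
Then lcm(f, g) = f·g / gcd(f, g); expanding and making the result monic gives the answer.

s⁵ - s⁴ + 4s³ - 4s² - 32s + 32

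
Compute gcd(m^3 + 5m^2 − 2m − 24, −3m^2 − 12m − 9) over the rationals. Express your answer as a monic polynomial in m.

m + 3

Apply the Euclidean algorithm:
  m^3 + 5m^2 − 2m − 24 = (−(1/3)m − 1/3)(−3m^2 − 12m − 9) + (−9m − 27)
  −3m^2 − 12m − 9 = ((1/3)m + 1/3)(−9m − 27) + (0)
Last nonzero remainder: −9m − 27. Dividing through by −9 gives the monic gcd m + 3.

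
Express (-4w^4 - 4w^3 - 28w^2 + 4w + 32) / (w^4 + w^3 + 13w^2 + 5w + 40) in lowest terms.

(-4w^2 + 4)/(w^2 + 5)

Euclidean algorithm in ℚ[w]:
  -4w^4 - 4w^3 - 28w^2 + 4w + 32 = (-4)(w^4 + w^3 + 13w^2 + 5w + 40) + (24w^2 + 24w + 192)
  w^4 + w^3 + 13w^2 + 5w + 40 = ((1/24)w^2 + 5/24)(24w^2 + 24w + 192) + (0)
Last nonzero remainder: 24w^2 + 24w + 192. Dividing through by 24 gives the monic gcd w^2 + w + 8.
Cancel w^2 + w + 8 from numerator and denominator to get the reduced form.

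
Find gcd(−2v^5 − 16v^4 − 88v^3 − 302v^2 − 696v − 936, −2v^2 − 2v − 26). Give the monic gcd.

By polynomial division,
  −2v^5 − 16v^4 − 88v^3 − 302v^2 − 696v − 936 = (v^3 + 7v^2 + 24v + 36)(−2v^2 − 2v − 26) + (0)
Last nonzero remainder: −2v^2 − 2v − 26. Dividing through by −2 gives the monic gcd v^2 + v + 13.

v^2 + v + 13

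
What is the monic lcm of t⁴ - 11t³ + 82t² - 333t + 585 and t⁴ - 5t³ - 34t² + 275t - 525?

t⁶ - 9t⁵ + 25t⁴ + 216t³ - 2951t² + 12825t - 20475

By polynomial division,
  t⁴ - 11t³ + 82t² - 333t + 585 = (t⁴ - 5t³ - 34t² + 275t - 525) + (-6t³ + 116t² - 608t + 1110)
  t⁴ - 5t³ - 34t² + 275t - 525 = (-(1/6)t - 43/18)(-6t³ + 116t² - 608t + 1110) + ((1276/9)t² - (8932/9)t + 6380/3)
  -6t³ + 116t² - 608t + 1110 = (-(27/638)t + 333/638)((1276/9)t² - (8932/9)t + 6380/3) + (0)
Last nonzero remainder: (1276/9)t² - (8932/9)t + 6380/3. Dividing through by 1276/9 gives the monic gcd t² - 7t + 15.
Then lcm(f, g) = f·g / gcd(f, g); expanding and making the result monic gives the answer.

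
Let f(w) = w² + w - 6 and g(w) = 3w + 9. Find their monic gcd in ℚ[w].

w + 3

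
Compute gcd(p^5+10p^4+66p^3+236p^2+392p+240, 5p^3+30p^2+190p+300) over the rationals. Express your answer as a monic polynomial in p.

Apply the Euclidean algorithm:
  p^5+10p^4+66p^3+236p^2+392p+240 = ((1/5)p^2+(4/5)p+4/5)(5p^3+30p^2+190p+300) + (0)
Last nonzero remainder: 5p^3+30p^2+190p+300. Dividing through by 5 gives the monic gcd p^3+6p^2+38p+60.

p^3+6p^2+38p+60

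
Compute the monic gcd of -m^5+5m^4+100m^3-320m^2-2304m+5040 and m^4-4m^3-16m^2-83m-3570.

m^2-3m-70

Apply the Euclidean algorithm:
  -m^5+5m^4+100m^3-320m^2-2304m+5040 = (-m+1)(m^4-4m^3-16m^2-83m-3570) + (88m^3-387m^2-5791m+8610)
  m^4-4m^3-16m^2-83m-3570 = ((1/88)m+35/7744)(88m^3-387m^2-5791m+8610) + ((399249/7744)m^2-(1197747/7744)m-13973715/3872)
  88m^3-387m^2-5791m+8610 = ((681472/399249)m-317504/133083)((399249/7744)m^2-(1197747/7744)m-13973715/3872) + (0)
Last nonzero remainder: (399249/7744)m^2-(1197747/7744)m-13973715/3872. Dividing through by 399249/7744 gives the monic gcd m^2-3m-70.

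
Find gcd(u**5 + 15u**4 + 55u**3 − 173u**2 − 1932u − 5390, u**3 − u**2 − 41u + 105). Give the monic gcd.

u**2 + 2u − 35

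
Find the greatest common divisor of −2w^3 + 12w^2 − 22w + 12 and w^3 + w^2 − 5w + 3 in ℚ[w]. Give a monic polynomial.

Apply the Euclidean algorithm:
  −2w^3 + 12w^2 − 22w + 12 = (−2)(w^3 + w^2 − 5w + 3) + (14w^2 − 32w + 18)
  w^3 + w^2 − 5w + 3 = ((1/14)w + 23/98)(14w^2 − 32w + 18) + ((60/49)w − 60/49)
  14w^2 − 32w + 18 = ((343/30)w − 147/10)((60/49)w − 60/49) + (0)
Last nonzero remainder: (60/49)w − 60/49. Dividing through by 60/49 gives the monic gcd w − 1.

w − 1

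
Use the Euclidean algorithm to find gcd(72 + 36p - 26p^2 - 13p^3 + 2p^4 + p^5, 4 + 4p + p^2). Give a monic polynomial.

4 + 4p + p^2

Euclidean algorithm in ℚ[p]:
  p^5 + 2p^4 - 13p^3 - 26p^2 + 36p + 72 = (p^3 - 2p^2 - 9p + 18)(p^2 + 4p + 4) + (0)
The last nonzero remainder p^2 + 4p + 4 is already monic.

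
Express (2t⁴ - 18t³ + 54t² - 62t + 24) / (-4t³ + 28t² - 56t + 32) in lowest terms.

(-t² + 4t - 3)/(2t - 4)

By polynomial division,
  2t⁴ - 18t³ + 54t² - 62t + 24 = (-(1/2)t + 1)(-4t³ + 28t² - 56t + 32) + (-2t² + 10t - 8)
  -4t³ + 28t² - 56t + 32 = (2t - 4)(-2t² + 10t - 8) + (0)
Last nonzero remainder: -2t² + 10t - 8. Dividing through by -2 gives the monic gcd t² - 5t + 4.
Cancel t² - 5t + 4 from numerator and denominator to get the reduced form.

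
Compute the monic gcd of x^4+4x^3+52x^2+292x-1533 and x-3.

x-3

By polynomial division,
  x^4+4x^3+52x^2+292x-1533 = (x^3+7x^2+73x+511)(x-3) + (0)
The last nonzero remainder x-3 is already monic.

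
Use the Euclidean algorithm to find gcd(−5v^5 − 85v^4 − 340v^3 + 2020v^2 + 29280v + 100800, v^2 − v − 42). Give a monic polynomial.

Apply the Euclidean algorithm:
  −5v^5 − 85v^4 − 340v^3 + 2020v^2 + 29280v + 100800 = (−5v^3 − 90v^2 − 640v − 2400)(v^2 − v − 42) + (0)
The last nonzero remainder v^2 − v − 42 is already monic.

v^2 − v − 42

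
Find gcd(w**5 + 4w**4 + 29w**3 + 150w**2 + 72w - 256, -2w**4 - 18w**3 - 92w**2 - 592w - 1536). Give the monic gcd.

Repeated division with remainder:
  w**5 + 4w**4 + 29w**3 + 150w**2 + 72w - 256 = (-(1/2)w + 5/2)(-2w**4 - 18w**3 - 92w**2 - 592w - 1536) + (28w**3 + 84w**2 + 784w + 3584)
  -2w**4 - 18w**3 - 92w**2 - 592w - 1536 = (-(1/14)w - 3/7)(28w**3 + 84w**2 + 784w + 3584) + (0)
Last nonzero remainder: 28w**3 + 84w**2 + 784w + 3584. Dividing through by 28 gives the monic gcd w**3 + 3w**2 + 28w + 128.

w**3 + 3w**2 + 28w + 128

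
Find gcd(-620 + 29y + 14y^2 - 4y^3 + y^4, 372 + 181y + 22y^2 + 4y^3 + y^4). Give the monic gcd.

124 + 19y + y^2 + y^3

Euclidean algorithm in ℚ[y]:
  y^4 - 4y^3 + 14y^2 + 29y - 620 = (y^4 + 4y^3 + 22y^2 + 181y + 372) + (-8y^3 - 8y^2 - 152y - 992)
  y^4 + 4y^3 + 22y^2 + 181y + 372 = (-(1/8)y - 3/8)(-8y^3 - 8y^2 - 152y - 992) + (0)
Last nonzero remainder: -8y^3 - 8y^2 - 152y - 992. Dividing through by -8 gives the monic gcd y^3 + y^2 + 19y + 124.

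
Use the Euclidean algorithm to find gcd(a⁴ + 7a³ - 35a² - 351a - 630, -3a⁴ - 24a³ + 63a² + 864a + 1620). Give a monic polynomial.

Euclidean algorithm in ℚ[a]:
  a⁴ + 7a³ - 35a² - 351a - 630 = (-1/3)(-3a⁴ - 24a³ + 63a² + 864a + 1620) + (-a³ - 14a² - 63a - 90)
  -3a⁴ - 24a³ + 63a² + 864a + 1620 = (3a - 18)(-a³ - 14a² - 63a - 90) + (0)
Last nonzero remainder: -a³ - 14a² - 63a - 90. Dividing through by -1 gives the monic gcd a³ + 14a² + 63a + 90.

a³ + 14a² + 63a + 90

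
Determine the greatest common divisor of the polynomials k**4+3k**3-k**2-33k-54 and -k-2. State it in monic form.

k+2

By polynomial division,
  k**4+3k**3-k**2-33k-54 = (-k**3-k**2+3k+27)(-k-2) + (0)
Last nonzero remainder: -k-2. Dividing through by -1 gives the monic gcd k+2.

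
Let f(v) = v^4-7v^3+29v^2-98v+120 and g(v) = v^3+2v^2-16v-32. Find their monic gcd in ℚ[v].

v-4

Repeated division with remainder:
  v^4-7v^3+29v^2-98v+120 = (v-9)(v^3+2v^2-16v-32) + (63v^2-210v-168)
  v^3+2v^2-16v-32 = ((1/63)v+16/189)(63v^2-210v-168) + ((40/9)v-160/9)
  63v^2-210v-168 = ((567/40)v+189/20)((40/9)v-160/9) + (0)
Last nonzero remainder: (40/9)v-160/9. Dividing through by 40/9 gives the monic gcd v-4.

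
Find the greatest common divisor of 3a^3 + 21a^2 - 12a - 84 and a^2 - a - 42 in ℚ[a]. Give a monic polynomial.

1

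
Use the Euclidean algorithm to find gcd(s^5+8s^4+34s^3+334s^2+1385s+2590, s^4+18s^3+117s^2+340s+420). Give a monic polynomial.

s^3+12s^2+45s+70

Euclidean algorithm in ℚ[s]:
  s^5+8s^4+34s^3+334s^2+1385s+2590 = (s−10)(s^4+18s^3+117s^2+340s+420) + (97s^3+1164s^2+4365s+6790)
  s^4+18s^3+117s^2+340s+420 = ((1/97)s+6/97)(97s^3+1164s^2+4365s+6790) + (0)
Last nonzero remainder: 97s^3+1164s^2+4365s+6790. Dividing through by 97 gives the monic gcd s^3+12s^2+45s+70.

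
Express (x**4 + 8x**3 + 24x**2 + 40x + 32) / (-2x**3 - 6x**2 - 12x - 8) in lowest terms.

(-x**2 - 6x - 8)/(2x + 2)

Apply the Euclidean algorithm:
  x**4 + 8x**3 + 24x**2 + 40x + 32 = (-(1/2)x - 5/2)(-2x**3 - 6x**2 - 12x - 8) + (3x**2 + 6x + 12)
  -2x**3 - 6x**2 - 12x - 8 = (-(2/3)x - 2/3)(3x**2 + 6x + 12) + (0)
Last nonzero remainder: 3x**2 + 6x + 12. Dividing through by 3 gives the monic gcd x**2 + 2x + 4.
Cancel x**2 + 2x + 4 from numerator and denominator to get the reduced form.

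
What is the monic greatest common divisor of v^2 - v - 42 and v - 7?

By polynomial division,
  v^2 - v - 42 = (v + 6)(v - 7) + (0)
The last nonzero remainder v - 7 is already monic.

v - 7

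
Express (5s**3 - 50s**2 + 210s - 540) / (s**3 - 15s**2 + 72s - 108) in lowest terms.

(5s**2 - 20s + 90)/(s**2 - 9s + 18)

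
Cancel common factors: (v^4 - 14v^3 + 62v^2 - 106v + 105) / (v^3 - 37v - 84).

(v^3 - 7v^2 + 13v - 15)/(v^2 + 7v + 12)

By polynomial division,
  v^4 - 14v^3 + 62v^2 - 106v + 105 = (v - 14)(v^3 - 37v - 84) + (99v^2 - 540v - 1071)
  v^3 - 37v - 84 = ((1/99)v + 20/363)(99v^2 - 540v - 1071) + ((432/121)v - 3024/121)
  99v^2 - 540v - 1071 = ((1331/48)v + 2057/48)((432/121)v - 3024/121) + (0)
Last nonzero remainder: (432/121)v - 3024/121. Dividing through by 432/121 gives the monic gcd v - 7.
Cancel v - 7 from numerator and denominator to get the reduced form.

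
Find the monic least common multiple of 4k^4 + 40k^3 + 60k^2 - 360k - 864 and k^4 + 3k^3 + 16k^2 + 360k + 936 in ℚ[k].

Repeated division with remainder:
  4k^4 + 40k^3 + 60k^2 - 360k - 864 = (4)(k^4 + 3k^3 + 16k^2 + 360k + 936) + (28k^3 - 4k^2 - 1800k - 4608)
  k^4 + 3k^3 + 16k^2 + 360k + 936 = ((1/28)k + 11/98)(28k^3 - 4k^2 - 1800k - 4608) + ((3956/49)k^2 + (35604/49)k + 71208/49)
  28k^3 - 4k^2 - 1800k - 4608 = ((343/989)k - 3136/989)((3956/49)k^2 + (35604/49)k + 71208/49) + (0)
Last nonzero remainder: (3956/49)k^2 + (35604/49)k + 71208/49. Dividing through by 3956/49 gives the monic gcd k^2 + 9k + 18.
Then lcm(f, g) = f·g / gcd(f, g); expanding and making the result monic gives the answer.

k^6 + 4k^5 + 7k^4 + 340k^3 + 1104k^2 - 3384k - 11232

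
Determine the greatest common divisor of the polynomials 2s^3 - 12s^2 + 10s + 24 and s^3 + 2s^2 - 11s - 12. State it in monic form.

Repeated division with remainder:
  2s^3 - 12s^2 + 10s + 24 = (2)(s^3 + 2s^2 - 11s - 12) + (-16s^2 + 32s + 48)
  s^3 + 2s^2 - 11s - 12 = (-(1/16)s - 1/4)(-16s^2 + 32s + 48) + (0)
Last nonzero remainder: -16s^2 + 32s + 48. Dividing through by -16 gives the monic gcd s^2 - 2s - 3.

s^2 - 2s - 3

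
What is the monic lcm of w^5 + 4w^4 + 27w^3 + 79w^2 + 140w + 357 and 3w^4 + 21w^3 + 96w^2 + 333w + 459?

w^6 + 7w^5 + 39w^4 + 160w^3 + 377w^2 + 777w + 1071

Apply the Euclidean algorithm:
  w^5 + 4w^4 + 27w^3 + 79w^2 + 140w + 357 = ((1/3)w − 1)(3w^4 + 21w^3 + 96w^2 + 333w + 459) + (16w^3 + 64w^2 + 320w + 816)
  3w^4 + 21w^3 + 96w^2 + 333w + 459 = ((3/16)w + 9/16)(16w^3 + 64w^2 + 320w + 816) + (0)
Last nonzero remainder: 16w^3 + 64w^2 + 320w + 816. Dividing through by 16 gives the monic gcd w^3 + 4w^2 + 20w + 51.
Then lcm(f, g) = f·g / gcd(f, g); expanding and making the result monic gives the answer.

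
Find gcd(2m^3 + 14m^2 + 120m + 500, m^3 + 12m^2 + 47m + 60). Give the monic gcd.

m + 5

Euclidean algorithm in ℚ[m]:
  2m^3 + 14m^2 + 120m + 500 = (2)(m^3 + 12m^2 + 47m + 60) + (-10m^2 + 26m + 380)
  m^3 + 12m^2 + 47m + 60 = (-(1/10)m - 73/50)(-10m^2 + 26m + 380) + ((3074/25)m + 3074/5)
  -10m^2 + 26m + 380 = (-(125/1537)m + 950/1537)((3074/25)m + 3074/5) + (0)
Last nonzero remainder: (3074/25)m + 3074/5. Dividing through by 3074/25 gives the monic gcd m + 5.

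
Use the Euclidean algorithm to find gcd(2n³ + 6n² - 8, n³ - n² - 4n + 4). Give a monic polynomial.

Euclidean algorithm in ℚ[n]:
  2n³ + 6n² - 8 = (2)(n³ - n² - 4n + 4) + (8n² + 8n - 16)
  n³ - n² - 4n + 4 = ((1/8)n - 1/4)(8n² + 8n - 16) + (0)
Last nonzero remainder: 8n² + 8n - 16. Dividing through by 8 gives the monic gcd n² + n - 2.

n² + n - 2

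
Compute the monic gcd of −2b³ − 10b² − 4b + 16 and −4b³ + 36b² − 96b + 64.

b − 1

Apply the Euclidean algorithm:
  −2b³ − 10b² − 4b + 16 = (1/2)(−4b³ + 36b² − 96b + 64) + (−28b² + 44b − 16)
  −4b³ + 36b² − 96b + 64 = ((1/7)b − 52/49)(−28b² + 44b − 16) + (−(2304/49)b + 2304/49)
  −28b² + 44b − 16 = ((343/576)b − 49/144)(−(2304/49)b + 2304/49) + (0)
Last nonzero remainder: −(2304/49)b + 2304/49. Dividing through by −2304/49 gives the monic gcd b − 1.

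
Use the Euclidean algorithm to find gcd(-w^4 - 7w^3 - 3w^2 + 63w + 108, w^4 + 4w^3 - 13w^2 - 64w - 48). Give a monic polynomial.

Apply the Euclidean algorithm:
  -w^4 - 7w^3 - 3w^2 + 63w + 108 = (-1)(w^4 + 4w^3 - 13w^2 - 64w - 48) + (-3w^3 - 16w^2 - w + 60)
  w^4 + 4w^3 - 13w^2 - 64w - 48 = (-(1/3)w + 4/9)(-3w^3 - 16w^2 - w + 60) + (-(56/9)w^2 - (392/9)w - 224/3)
  -3w^3 - 16w^2 - w + 60 = ((27/56)w - 45/56)(-(56/9)w^2 - (392/9)w - 224/3) + (0)
Last nonzero remainder: -(56/9)w^2 - (392/9)w - 224/3. Dividing through by -56/9 gives the monic gcd w^2 + 7w + 12.

w^2 + 7w + 12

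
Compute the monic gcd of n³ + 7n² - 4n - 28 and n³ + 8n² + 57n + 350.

n + 7

Euclidean algorithm in ℚ[n]:
  n³ + 7n² - 4n - 28 = (n³ + 8n² + 57n + 350) + (-n² - 61n - 378)
  n³ + 8n² + 57n + 350 = (-n + 53)(-n² - 61n - 378) + (2912n + 20384)
  -n² - 61n - 378 = (-(1/2912)n - 27/1456)(2912n + 20384) + (0)
Last nonzero remainder: 2912n + 20384. Dividing through by 2912 gives the monic gcd n + 7.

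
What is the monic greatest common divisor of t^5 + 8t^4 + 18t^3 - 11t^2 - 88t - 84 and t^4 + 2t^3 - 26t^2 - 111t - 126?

t^3 + 8t^2 + 22t + 21

Repeated division with remainder:
  t^5 + 8t^4 + 18t^3 - 11t^2 - 88t - 84 = (t + 6)(t^4 + 2t^3 - 26t^2 - 111t - 126) + (32t^3 + 256t^2 + 704t + 672)
  t^4 + 2t^3 - 26t^2 - 111t - 126 = ((1/32)t - 3/16)(32t^3 + 256t^2 + 704t + 672) + (0)
Last nonzero remainder: 32t^3 + 256t^2 + 704t + 672. Dividing through by 32 gives the monic gcd t^3 + 8t^2 + 22t + 21.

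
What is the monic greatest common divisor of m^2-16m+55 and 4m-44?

m-11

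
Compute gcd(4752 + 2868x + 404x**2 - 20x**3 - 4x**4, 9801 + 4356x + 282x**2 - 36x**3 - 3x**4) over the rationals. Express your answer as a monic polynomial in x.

-297 - 105x + x**2 + x**3

Apply the Euclidean algorithm:
  -4x**4 - 20x**3 + 404x**2 + 2868x + 4752 = (4/3)(-3x**4 - 36x**3 + 282x**2 + 4356x + 9801) + (28x**3 + 28x**2 - 2940x - 8316)
  -3x**4 - 36x**3 + 282x**2 + 4356x + 9801 = (-(3/28)x - 33/28)(28x**3 + 28x**2 - 2940x - 8316) + (0)
Last nonzero remainder: 28x**3 + 28x**2 - 2940x - 8316. Dividing through by 28 gives the monic gcd x**3 + x**2 - 105x - 297.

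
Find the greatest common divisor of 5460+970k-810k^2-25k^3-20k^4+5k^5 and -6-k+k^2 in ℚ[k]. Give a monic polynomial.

-6-k+k^2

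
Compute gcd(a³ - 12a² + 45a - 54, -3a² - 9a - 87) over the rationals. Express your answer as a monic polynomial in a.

1

Repeated division with remainder:
  a³ - 12a² + 45a - 54 = (-(1/3)a + 5)(-3a² - 9a - 87) + (61a + 381)
  -3a² - 9a - 87 = (-(3/61)a + 594/3721)(61a + 381) + (-550041/3721)
  61a + 381 = (-(226981/550041)a - 472567/183347)(-550041/3721) + (0)
The last nonzero remainder is the constant -550041/3721, so the polynomials are coprime and gcd = 1.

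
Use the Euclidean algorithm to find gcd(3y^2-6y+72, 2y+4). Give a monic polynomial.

1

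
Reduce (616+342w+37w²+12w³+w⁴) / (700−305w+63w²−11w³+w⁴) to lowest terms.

(22+13w+w²)/(25−10w+w²)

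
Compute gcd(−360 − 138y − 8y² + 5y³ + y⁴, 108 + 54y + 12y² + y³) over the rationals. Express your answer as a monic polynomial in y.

18 + 6y + y²

Apply the Euclidean algorithm:
  y⁴ + 5y³ − 8y² − 138y − 360 = (y − 7)(y³ + 12y² + 54y + 108) + (22y² + 132y + 396)
  y³ + 12y² + 54y + 108 = ((1/22)y + 3/11)(22y² + 132y + 396) + (0)
Last nonzero remainder: 22y² + 132y + 396. Dividing through by 22 gives the monic gcd y² + 6y + 18.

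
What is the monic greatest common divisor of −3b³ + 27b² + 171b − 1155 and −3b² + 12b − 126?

Repeated division with remainder:
  −3b³ + 27b² + 171b − 1155 = (b − 5)(−3b² + 12b − 126) + (357b − 1785)
  −3b² + 12b − 126 = (−(1/119)b − 1/119)(357b − 1785) + (−141)
  357b − 1785 = (−(119/47)b + 595/47)(−141) + (0)
The last nonzero remainder is the constant −141, so the polynomials are coprime and gcd = 1.

1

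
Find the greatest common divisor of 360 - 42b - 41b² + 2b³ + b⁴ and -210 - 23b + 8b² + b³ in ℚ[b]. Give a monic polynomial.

-30 + b + b²

Apply the Euclidean algorithm:
  b⁴ + 2b³ - 41b² - 42b + 360 = (b - 6)(b³ + 8b² - 23b - 210) + (30b² + 30b - 900)
  b³ + 8b² - 23b - 210 = ((1/30)b + 7/30)(30b² + 30b - 900) + (0)
Last nonzero remainder: 30b² + 30b - 900. Dividing through by 30 gives the monic gcd b² + b - 30.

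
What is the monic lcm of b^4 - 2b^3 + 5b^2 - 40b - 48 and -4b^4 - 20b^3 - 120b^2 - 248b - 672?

b^6 + 2b^5 + 11b^4 - 48b^3 - 138b^2 - 752b - 672

Euclidean algorithm in ℚ[b]:
  b^4 - 2b^3 + 5b^2 - 40b - 48 = (-1/4)(-4b^4 - 20b^3 - 120b^2 - 248b - 672) + (-7b^3 - 25b^2 - 102b - 216)
  -4b^4 - 20b^3 - 120b^2 - 248b - 672 = ((4/7)b + 40/49)(-7b^3 - 25b^2 - 102b - 216) + (-(2024/49)b^2 - (2024/49)b - 24288/49)
  -7b^3 - 25b^2 - 102b - 216 = ((343/2024)b + 441/1012)(-(2024/49)b^2 - (2024/49)b - 24288/49) + (0)
Last nonzero remainder: -(2024/49)b^2 - (2024/49)b - 24288/49. Dividing through by -2024/49 gives the monic gcd b^2 + b + 12.
Then lcm(f, g) = f·g / gcd(f, g); expanding and making the result monic gives the answer.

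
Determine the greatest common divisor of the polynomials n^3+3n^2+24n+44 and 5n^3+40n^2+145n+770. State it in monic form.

Repeated division with remainder:
  n^3+3n^2+24n+44 = (1/5)(5n^3+40n^2+145n+770) + (-5n^2-5n-110)
  5n^3+40n^2+145n+770 = (-n-7)(-5n^2-5n-110) + (0)
Last nonzero remainder: -5n^2-5n-110. Dividing through by -5 gives the monic gcd n^2+n+22.

n^2+n+22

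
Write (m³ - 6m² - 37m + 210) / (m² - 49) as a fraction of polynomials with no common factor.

Apply the Euclidean algorithm:
  m³ - 6m² - 37m + 210 = (m - 6)(m² - 49) + (12m - 84)
  m² - 49 = ((1/12)m + 7/12)(12m - 84) + (0)
Last nonzero remainder: 12m - 84. Dividing through by 12 gives the monic gcd m - 7.
Cancel m - 7 from numerator and denominator to get the reduced form.

(m² + m - 30)/(m + 7)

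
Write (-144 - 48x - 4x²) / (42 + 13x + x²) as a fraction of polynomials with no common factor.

By polynomial division,
  -4x² - 48x - 144 = (-4)(x² + 13x + 42) + (4x + 24)
  x² + 13x + 42 = ((1/4)x + 7/4)(4x + 24) + (0)
Last nonzero remainder: 4x + 24. Dividing through by 4 gives the monic gcd x + 6.
Cancel x + 6 from numerator and denominator to get the reduced form.

(-24 - 4x)/(7 + x)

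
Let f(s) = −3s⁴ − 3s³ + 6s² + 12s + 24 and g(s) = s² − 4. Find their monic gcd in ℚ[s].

s² − 4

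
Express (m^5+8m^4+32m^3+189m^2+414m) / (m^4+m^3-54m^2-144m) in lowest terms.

(m^2-m+23)/(m-8)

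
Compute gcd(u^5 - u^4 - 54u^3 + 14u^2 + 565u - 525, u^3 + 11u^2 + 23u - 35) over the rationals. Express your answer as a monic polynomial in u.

u^2 + 4u - 5

By polynomial division,
  u^5 - u^4 - 54u^3 + 14u^2 + 565u - 525 = (u^2 - 12u + 55)(u^3 + 11u^2 + 23u - 35) + (-280u^2 - 1120u + 1400)
  u^3 + 11u^2 + 23u - 35 = (-(1/280)u - 1/40)(-280u^2 - 1120u + 1400) + (0)
Last nonzero remainder: -280u^2 - 1120u + 1400. Dividing through by -280 gives the monic gcd u^2 + 4u - 5.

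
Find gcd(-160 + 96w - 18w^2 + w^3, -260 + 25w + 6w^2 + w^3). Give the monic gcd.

Apply the Euclidean algorithm:
  w^3 - 18w^2 + 96w - 160 = (w^3 + 6w^2 + 25w - 260) + (-24w^2 + 71w + 100)
  w^3 + 6w^2 + 25w - 260 = (-(1/24)w - 215/576)(-24w^2 + 71w + 100) + ((32065/576)w - 32065/144)
  -24w^2 + 71w + 100 = (-(13824/32065)w - 2880/6413)((32065/576)w - 32065/144) + (0)
Last nonzero remainder: (32065/576)w - 32065/144. Dividing through by 32065/576 gives the monic gcd w - 4.

-4 + w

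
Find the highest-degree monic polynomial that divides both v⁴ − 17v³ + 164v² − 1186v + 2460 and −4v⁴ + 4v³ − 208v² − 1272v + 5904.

Euclidean algorithm in ℚ[v]:
  v⁴ − 17v³ + 164v² − 1186v + 2460 = (−1/4)(−4v⁴ + 4v³ − 208v² − 1272v + 5904) + (−16v³ + 112v² − 1504v + 3936)
  −4v⁴ + 4v³ − 208v² − 1272v + 5904 = ((1/4)v + 3/2)(−16v³ + 112v² − 1504v + 3936) + (0)
Last nonzero remainder: −16v³ + 112v² − 1504v + 3936. Dividing through by −16 gives the monic gcd v³ − 7v² + 94v − 246.

v³ − 7v² + 94v − 246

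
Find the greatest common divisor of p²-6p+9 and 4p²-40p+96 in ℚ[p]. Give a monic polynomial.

Apply the Euclidean algorithm:
  p²-6p+9 = (1/4)(4p²-40p+96) + (4p-15)
  4p²-40p+96 = (p-25/4)(4p-15) + (9/4)
  4p-15 = ((16/9)p-20/3)(9/4) + (0)
The last nonzero remainder is the constant 9/4, so the polynomials are coprime and gcd = 1.

1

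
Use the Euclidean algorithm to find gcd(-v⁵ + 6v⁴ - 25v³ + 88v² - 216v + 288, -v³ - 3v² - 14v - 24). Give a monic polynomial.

v² + v + 12

Repeated division with remainder:
  -v⁵ + 6v⁴ - 25v³ + 88v² - 216v + 288 = (v² - 9v + 38)(-v³ - 3v² - 14v - 24) + (100v² + 100v + 1200)
  -v³ - 3v² - 14v - 24 = (-(1/100)v - 1/50)(100v² + 100v + 1200) + (0)
Last nonzero remainder: 100v² + 100v + 1200. Dividing through by 100 gives the monic gcd v² + v + 12.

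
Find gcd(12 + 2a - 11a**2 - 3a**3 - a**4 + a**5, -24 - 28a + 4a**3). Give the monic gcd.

-3 - 2a + a**2

Repeated division with remainder:
  a**5 - a**4 - 3a**3 - 11a**2 + 2a + 12 = ((1/4)a**2 - (1/4)a + 1)(4a**3 - 28a - 24) + (-12a**2 + 24a + 36)
  4a**3 - 28a - 24 = (-(1/3)a - 2/3)(-12a**2 + 24a + 36) + (0)
Last nonzero remainder: -12a**2 + 24a + 36. Dividing through by -12 gives the monic gcd a**2 - 2a - 3.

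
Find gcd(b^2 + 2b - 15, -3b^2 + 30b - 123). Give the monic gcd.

Euclidean algorithm in ℚ[b]:
  b^2 + 2b - 15 = (-1/3)(-3b^2 + 30b - 123) + (12b - 56)
  -3b^2 + 30b - 123 = (-(1/4)b + 4/3)(12b - 56) + (-145/3)
  12b - 56 = (-(36/145)b + 168/145)(-145/3) + (0)
The last nonzero remainder is the constant -145/3, so the polynomials are coprime and gcd = 1.

1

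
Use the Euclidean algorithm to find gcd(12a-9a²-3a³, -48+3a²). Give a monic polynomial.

4+a

Repeated division with remainder:
  -3a³-9a²+12a = (-a-3)(3a²-48) + (-36a-144)
  3a²-48 = (-(1/12)a+1/3)(-36a-144) + (0)
Last nonzero remainder: -36a-144. Dividing through by -36 gives the monic gcd a+4.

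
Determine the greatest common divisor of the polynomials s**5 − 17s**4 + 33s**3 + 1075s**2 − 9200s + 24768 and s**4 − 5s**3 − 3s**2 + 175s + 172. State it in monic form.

s**2 − 10s + 43

By polynomial division,
  s**5 − 17s**4 + 33s**3 + 1075s**2 − 9200s + 24768 = (s − 12)(s**4 − 5s**3 − 3s**2 + 175s + 172) + (−24s**3 + 864s**2 − 7272s + 26832)
  s**4 − 5s**3 − 3s**2 + 175s + 172 = (−(1/24)s − 31/24)(−24s**3 + 864s**2 − 7272s + 26832) + (810s**2 − 8100s + 34830)
  −24s**3 + 864s**2 − 7272s + 26832 = (−(4/135)s + 104/135)(810s**2 − 8100s + 34830) + (0)
Last nonzero remainder: 810s**2 − 8100s + 34830. Dividing through by 810 gives the monic gcd s**2 − 10s + 43.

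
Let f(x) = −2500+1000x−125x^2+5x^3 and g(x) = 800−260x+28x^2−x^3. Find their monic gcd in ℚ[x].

Euclidean algorithm in ℚ[x]:
  5x^3−125x^2+1000x−2500 = (−5)(−x^3+28x^2−260x+800) + (15x^2−300x+1500)
  −x^3+28x^2−260x+800 = (−(1/15)x+8/15)(15x^2−300x+1500) + (0)
Last nonzero remainder: 15x^2−300x+1500. Dividing through by 15 gives the monic gcd x^2−20x+100.

100−20x+x^2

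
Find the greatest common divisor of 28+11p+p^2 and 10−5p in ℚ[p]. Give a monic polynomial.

By polynomial division,
  p^2+11p+28 = (−(1/5)p−13/5)(−5p+10) + (54)
  −5p+10 = (−(5/54)p+5/27)(54) + (0)
The last nonzero remainder is the constant 54, so the polynomials are coprime and gcd = 1.

1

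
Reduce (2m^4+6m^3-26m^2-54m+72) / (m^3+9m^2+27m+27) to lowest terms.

By polynomial division,
  2m^4+6m^3-26m^2-54m+72 = (2m-12)(m^3+9m^2+27m+27) + (28m^2+216m+396)
  m^3+9m^2+27m+27 = ((1/28)m+9/196)(28m^2+216m+396) + ((144/49)m+432/49)
  28m^2+216m+396 = ((343/36)m+539/12)((144/49)m+432/49) + (0)
Last nonzero remainder: (144/49)m+432/49. Dividing through by 144/49 gives the monic gcd m+3.
Cancel m+3 from numerator and denominator to get the reduced form.

(2m^3-26m+24)/(m^2+6m+9)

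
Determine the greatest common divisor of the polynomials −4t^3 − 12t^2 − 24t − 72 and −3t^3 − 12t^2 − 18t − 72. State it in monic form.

t^2 + 6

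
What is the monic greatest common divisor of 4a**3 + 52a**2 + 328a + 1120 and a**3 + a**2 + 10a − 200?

Repeated division with remainder:
  4a**3 + 52a**2 + 328a + 1120 = (4)(a**3 + a**2 + 10a − 200) + (48a**2 + 288a + 1920)
  a**3 + a**2 + 10a − 200 = ((1/48)a − 5/48)(48a**2 + 288a + 1920) + (0)
Last nonzero remainder: 48a**2 + 288a + 1920. Dividing through by 48 gives the monic gcd a**2 + 6a + 40.

a**2 + 6a + 40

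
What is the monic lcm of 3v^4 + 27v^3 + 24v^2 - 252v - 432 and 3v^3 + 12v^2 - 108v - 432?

v^5 + 3v^4 - 46v^3 - 132v^2 + 360v + 864

Apply the Euclidean algorithm:
  3v^4 + 27v^3 + 24v^2 - 252v - 432 = (v + 5)(3v^3 + 12v^2 - 108v - 432) + (72v^2 + 720v + 1728)
  3v^3 + 12v^2 - 108v - 432 = ((1/24)v - 1/4)(72v^2 + 720v + 1728) + (0)
Last nonzero remainder: 72v^2 + 720v + 1728. Dividing through by 72 gives the monic gcd v^2 + 10v + 24.
Then lcm(f, g) = f·g / gcd(f, g); expanding and making the result monic gives the answer.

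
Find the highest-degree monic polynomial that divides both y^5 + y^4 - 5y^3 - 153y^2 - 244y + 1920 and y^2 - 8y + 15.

Apply the Euclidean algorithm:
  y^5 + y^4 - 5y^3 - 153y^2 - 244y + 1920 = (y^3 + 9y^2 + 52y + 128)(y^2 - 8y + 15) + (0)
The last nonzero remainder y^2 - 8y + 15 is already monic.

y^2 - 8y + 15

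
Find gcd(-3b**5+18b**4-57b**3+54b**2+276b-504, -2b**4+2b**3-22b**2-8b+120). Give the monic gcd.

b**2-4

Euclidean algorithm in ℚ[b]:
  -3b**5+18b**4-57b**3+54b**2+276b-504 = ((3/2)b-15/2)(-2b**4+2b**3-22b**2-8b+120) + (-9b**3-99b**2+36b+396)
  -2b**4+2b**3-22b**2-8b+120 = ((2/9)b-8/3)(-9b**3-99b**2+36b+396) + (-294b**2+1176)
  -9b**3-99b**2+36b+396 = ((3/98)b+33/98)(-294b**2+1176) + (0)
Last nonzero remainder: -294b**2+1176. Dividing through by -294 gives the monic gcd b**2-4.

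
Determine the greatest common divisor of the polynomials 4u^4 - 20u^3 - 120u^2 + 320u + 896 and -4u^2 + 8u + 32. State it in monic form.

By polynomial division,
  4u^4 - 20u^3 - 120u^2 + 320u + 896 = (-u^2 + 3u + 28)(-4u^2 + 8u + 32) + (0)
Last nonzero remainder: -4u^2 + 8u + 32. Dividing through by -4 gives the monic gcd u^2 - 2u - 8.

u^2 - 2u - 8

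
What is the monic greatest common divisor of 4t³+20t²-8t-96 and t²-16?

t+4

Euclidean algorithm in ℚ[t]:
  4t³+20t²-8t-96 = (4t+20)(t²-16) + (56t+224)
  t²-16 = ((1/56)t-1/14)(56t+224) + (0)
Last nonzero remainder: 56t+224. Dividing through by 56 gives the monic gcd t+4.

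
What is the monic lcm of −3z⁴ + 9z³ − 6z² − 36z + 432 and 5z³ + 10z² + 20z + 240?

Apply the Euclidean algorithm:
  −3z⁴ + 9z³ − 6z² − 36z + 432 = (−(3/5)z + 3)(5z³ + 10z² + 20z + 240) + (−24z² + 48z − 288)
  5z³ + 10z² + 20z + 240 = (−(5/24)z − 5/6)(−24z² + 48z − 288) + (0)
Last nonzero remainder: −24z² + 48z − 288. Dividing through by −24 gives the monic gcd z² − 2z + 12.
Then lcm(f, g) = f·g / gcd(f, g); expanding and making the result monic gives the answer.

z⁵ + z⁴ − 10z³ + 20z² − 96z − 576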